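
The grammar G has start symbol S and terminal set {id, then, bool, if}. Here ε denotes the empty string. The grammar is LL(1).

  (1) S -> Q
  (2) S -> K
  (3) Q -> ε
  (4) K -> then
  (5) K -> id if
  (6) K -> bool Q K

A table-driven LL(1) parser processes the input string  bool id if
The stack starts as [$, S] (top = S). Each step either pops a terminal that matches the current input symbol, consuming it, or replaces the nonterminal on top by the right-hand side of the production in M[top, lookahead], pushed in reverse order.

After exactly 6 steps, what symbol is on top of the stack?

step 1: stack=$ S  input=bool id if $  — expand S -> K
step 2: stack=$ K  input=bool id if $  — expand K -> bool Q K
step 3: stack=$ K Q bool  input=bool id if $  — match bool
step 4: stack=$ K Q  input=id if $  — expand Q -> ε
step 5: stack=$ K  input=id if $  — expand K -> id if
step 6: stack=$ if id  input=id if $  — match id
Stack after step 6: $ if (top = if).

if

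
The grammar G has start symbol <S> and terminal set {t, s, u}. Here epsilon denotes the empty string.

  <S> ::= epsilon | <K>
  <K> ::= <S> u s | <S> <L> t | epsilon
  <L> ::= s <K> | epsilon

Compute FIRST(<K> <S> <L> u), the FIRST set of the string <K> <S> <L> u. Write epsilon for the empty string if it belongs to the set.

{s, t, u}

FIRST(<L>): from <L>::=s <K> we get {s}; from <L>::=epsilon we get {epsilon}. So FIRST(<L>) = {epsilon, s}.
FIRST(<S>): from <S>::=epsilon we get {epsilon}; from <S>::=<K> we get {epsilon, s, t, u}. So FIRST(<S>) = {epsilon, s, t, u}.
FIRST(<K>): from <K>::=<S> u s we get {s, t, u}; from <K>::=<S> <L> t we get {s, t, u}; from <K>::=epsilon we get {epsilon}. So FIRST(<K>) = {epsilon, s, t, u}.
FIRST(<K> <S> <L> u): take FIRST of each symbol in turn, carrying on past any symbol whose FIRST contains epsilon; result {s, t, u}.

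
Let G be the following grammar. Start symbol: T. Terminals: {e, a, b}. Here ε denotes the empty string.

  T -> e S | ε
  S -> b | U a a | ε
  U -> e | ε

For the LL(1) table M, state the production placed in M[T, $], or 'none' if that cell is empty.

T -> ε

FIRST(T): from T->e S we get {e}; from T->ε we get {ε}. So FIRST(T) = {ε, e}.
FIRST(U): from U->e we get {e}; from U->ε we get {ε}. So FIRST(U) = {ε, e}.
FIRST(S): from S->b we get {b}; from S->U a a we get {a, e}; from S->ε we get {ε}. So FIRST(S) = {ε, a, b, e}.
FOLLOW(T) includes $ since T is the start symbol.
FOLLOW(T): T appears on no right-hand side. Thus FOLLOW(T) = {$}.
For T -> e S: FIRST(e S) = {e}, so it goes in M[T, t] for t ∈ {e}.
For T -> ε: FIRST(ε) = {ε}, so it goes in M[T, t] for t ∈ {}; since ε ∈ FIRST, also for every t ∈ FOLLOW(T) = {$}.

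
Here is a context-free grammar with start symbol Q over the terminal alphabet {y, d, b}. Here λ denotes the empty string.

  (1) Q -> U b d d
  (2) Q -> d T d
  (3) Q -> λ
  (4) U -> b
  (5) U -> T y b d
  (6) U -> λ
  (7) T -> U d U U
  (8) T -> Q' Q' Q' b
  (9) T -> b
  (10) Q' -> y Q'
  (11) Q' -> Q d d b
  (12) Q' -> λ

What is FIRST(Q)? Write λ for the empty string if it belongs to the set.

{λ, b, d, y}

FIRST(Q) = {λ, b, d, y}  (via U b d d)
FIRST(Q') = {λ, b, d, y}  (via Q d d b)
FIRST(U) = {λ, b, d, y}  (via T y b d)
FIRST(T) = {b, d, y}  (via U d U U, Q' Q' Q' b)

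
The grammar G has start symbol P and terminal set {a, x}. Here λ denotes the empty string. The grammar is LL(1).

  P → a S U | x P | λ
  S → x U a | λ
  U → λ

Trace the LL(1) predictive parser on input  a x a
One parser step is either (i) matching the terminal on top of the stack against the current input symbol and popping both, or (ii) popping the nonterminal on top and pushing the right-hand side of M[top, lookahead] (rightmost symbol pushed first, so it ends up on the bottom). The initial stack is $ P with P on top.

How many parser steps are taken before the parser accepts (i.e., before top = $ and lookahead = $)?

7

     Stack      Input    Action
  1  $ P        a x a $  expand P → a S U
  2  $ U S a    a x a $  match a
  3  $ U S      x a $    expand S → x U a
  4  $ U a U x  x a $    match x
  5  $ U a U    a $      expand U → λ
  6  $ U a      a $      match a
  7  $ U        $        expand U → λ
Accept reached after 7 steps.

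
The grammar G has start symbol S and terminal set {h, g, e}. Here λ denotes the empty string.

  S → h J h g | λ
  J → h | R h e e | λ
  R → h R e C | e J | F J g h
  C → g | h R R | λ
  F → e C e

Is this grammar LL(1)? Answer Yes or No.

No

FIRST(S) = {λ, h}
FIRST(J) = {λ, e, h}
FIRST(R) = {e, h}
FIRST(C) = {λ, g, h}
FIRST(F) = {e}
FOLLOW(S) = {$}
FOLLOW(J) = {e, g, h}
FOLLOW(R) = {e, h}
FOLLOW(C) = {e, h}
FOLLOW(F) = {e, g, h}
Cell M[C, h] receives both C → h R R and C → λ — the grammar is not LL(1).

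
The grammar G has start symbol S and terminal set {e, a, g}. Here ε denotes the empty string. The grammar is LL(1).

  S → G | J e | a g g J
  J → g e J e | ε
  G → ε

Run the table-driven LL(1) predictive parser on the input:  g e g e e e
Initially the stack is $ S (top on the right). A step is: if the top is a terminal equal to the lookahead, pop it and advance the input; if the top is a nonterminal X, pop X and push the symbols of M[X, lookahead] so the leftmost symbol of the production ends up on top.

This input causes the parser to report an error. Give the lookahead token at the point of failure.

step 1: stack=$ S  input=g e g e e e $  — expand S → J e
step 2: stack=$ e J  input=g e g e e e $  — expand J → g e J e
step 3: stack=$ e e J e g  input=g e g e e e $  — match g
step 4: stack=$ e e J e  input=e g e e e $  — match e
step 5: stack=$ e e J  input=g e e e $  — expand J → g e J e
step 6: stack=$ e e e J e g  input=g e e e $  — match g
step 7: stack=$ e e e J e  input=e e e $  — match e
step 8: stack=$ e e e J  input=e e $  — expand J → ε
step 9: stack=$ e e e  input=e e $  — match e
step 10: stack=$ e e  input=e $  — match e
step 11: stack=$ e  input=$  — error: top is terminal e but lookahead is $

$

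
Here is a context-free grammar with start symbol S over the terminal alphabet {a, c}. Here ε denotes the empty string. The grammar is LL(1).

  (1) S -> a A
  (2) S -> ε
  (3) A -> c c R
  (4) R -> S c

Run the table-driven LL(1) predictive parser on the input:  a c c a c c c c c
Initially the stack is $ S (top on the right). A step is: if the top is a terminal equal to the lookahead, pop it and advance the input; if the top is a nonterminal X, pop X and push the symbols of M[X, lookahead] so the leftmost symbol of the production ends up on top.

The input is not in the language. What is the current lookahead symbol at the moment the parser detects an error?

c

      Stack      Input                Action
   1  $ S        a c c a c c c c c $  expand S -> a A
   2  $ A a      a c c a c c c c c $  match a
   3  $ A        c c a c c c c c $    expand A -> c c R
   4  $ R c c    c c a c c c c c $    match c
   5  $ R c      c a c c c c c $      match c
   6  $ R        a c c c c c $        expand R -> S c
   7  $ c S      a c c c c c $        expand S -> a A
   8  $ c A a    a c c c c c $        match a
   9  $ c A      c c c c c $          expand A -> c c R
  10  $ c R c c  c c c c c $          match c
  11  $ c R c    c c c c $            match c
  12  $ c R      c c c $              expand R -> S c
  13  $ c c S    c c c $              expand S -> ε
  14  $ c c      c c c $              match c
  15  $ c        c c $                match c
  16  $          c $                  error: stack empty but input remains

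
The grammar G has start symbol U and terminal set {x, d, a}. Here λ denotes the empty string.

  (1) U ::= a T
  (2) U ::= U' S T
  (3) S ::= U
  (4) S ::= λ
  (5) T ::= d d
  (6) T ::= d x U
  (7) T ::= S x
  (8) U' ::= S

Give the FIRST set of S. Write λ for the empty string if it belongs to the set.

{λ, a, d, x}

FIRST(U): from U::=a T we get {a}; from U::=U' S T we get {a, d, x}. So FIRST(U) = {a, d, x}.
FIRST(S): from S::=U we get {a, d, x}; from S::=λ we get {λ}. So FIRST(S) = {λ, a, d, x}.
FIRST(T): from T::=d d we get {d}; from T::=d x U we get {d}; from T::=S x we get {a, d, x}. So FIRST(T) = {a, d, x}.
FIRST(U'): from U'::=S we get {λ, a, d, x}. So FIRST(U') = {λ, a, d, x}.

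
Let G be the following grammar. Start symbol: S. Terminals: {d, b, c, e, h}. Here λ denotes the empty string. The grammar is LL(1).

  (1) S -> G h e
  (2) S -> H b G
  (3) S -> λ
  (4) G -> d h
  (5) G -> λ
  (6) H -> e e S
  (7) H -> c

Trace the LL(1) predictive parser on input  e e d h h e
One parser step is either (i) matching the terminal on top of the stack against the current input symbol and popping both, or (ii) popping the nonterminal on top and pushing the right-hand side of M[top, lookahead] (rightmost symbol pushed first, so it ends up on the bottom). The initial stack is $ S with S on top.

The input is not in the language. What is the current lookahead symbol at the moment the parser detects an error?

      Stack          Input          Action
   1  $ S            e e d h h e $  expand S -> H b G
   2  $ G b H        e e d h h e $  expand H -> e e S
   3  $ G b S e e    e e d h h e $  match e
   4  $ G b S e      e d h h e $    match e
   5  $ G b S        d h h e $      expand S -> G h e
   6  $ G b e h G    d h h e $      expand G -> d h
   7  $ G b e h h d  d h h e $      match d
   8  $ G b e h h    h h e $        match h
   9  $ G b e h      h e $          match h
  10  $ G b e        e $            match e
  11  $ G b          $              error: top is terminal b but lookahead is $

$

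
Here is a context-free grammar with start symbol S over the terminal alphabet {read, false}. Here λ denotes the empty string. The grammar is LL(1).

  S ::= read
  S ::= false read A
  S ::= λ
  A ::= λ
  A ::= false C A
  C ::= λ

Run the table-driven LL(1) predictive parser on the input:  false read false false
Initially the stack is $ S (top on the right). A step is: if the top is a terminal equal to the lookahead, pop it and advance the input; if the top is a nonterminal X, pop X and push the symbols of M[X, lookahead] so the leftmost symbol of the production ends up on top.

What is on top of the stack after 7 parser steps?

false

     Stack           Input                     Action
  1  $ S             false read false false $  expand S ::= false read A
  2  $ A read false  false read false false $  match false
  3  $ A read        read false false $        match read
  4  $ A             false false $             expand A ::= false C A
  5  $ A C false     false false $             match false
  6  $ A C           false $                   expand C ::= λ
  7  $ A             false $                   expand A ::= false C A
Stack after step 7: $ A C false (top = false).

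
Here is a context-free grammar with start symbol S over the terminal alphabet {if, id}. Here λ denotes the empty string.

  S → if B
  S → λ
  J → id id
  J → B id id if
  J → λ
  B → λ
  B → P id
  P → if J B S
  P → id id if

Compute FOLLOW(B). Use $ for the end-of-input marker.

FIRST(S): from S→if B we get {if}; from S→λ we get {λ}. So FIRST(S) = {λ, if}.
FIRST(P): from P→if J B S we get {if}; from P→id id if we get {id}. So FIRST(P) = {id, if}.
FIRST(B): from B→λ we get {λ}; from B→P id we get {id, if}. So FIRST(B) = {λ, id, if}.
FIRST(J): from J→id id we get {id}; from J→B id id if we get {id, if}; from J→λ we get {λ}. So FIRST(J) = {λ, id, if}.
FOLLOW(S) includes $ since S is the start symbol.
FOLLOW(P): in B→P id, P is followed by id with FIRST {id}. Thus FOLLOW(P) = {id}.
FOLLOW(S): in P→if J B S, the suffix after S is empty, so FOLLOW(S) ⊇ FOLLOW(P) = {id}. Thus FOLLOW(S) = {$, id}.
FOLLOW(J): in P→if J B S, J is followed by B S with FIRST {λ, id, if}; in P→if J B S, the suffix after J is nullable, so FOLLOW(J) ⊇ FOLLOW(P) = {id}. Thus FOLLOW(J) = {id, if}.
FOLLOW(B): in S→if B, the suffix after B is empty, so FOLLOW(B) ⊇ FOLLOW(S) = {$, id}; in J→B id id if, B is followed by id id if with FIRST {id}; in P→if J B S, B is followed by S with FIRST {λ, if}; in P→if J B S, the suffix after B is nullable, so FOLLOW(B) ⊇ FOLLOW(P) = {id}. Thus FOLLOW(B) = {$, id, if}.

{$, id, if}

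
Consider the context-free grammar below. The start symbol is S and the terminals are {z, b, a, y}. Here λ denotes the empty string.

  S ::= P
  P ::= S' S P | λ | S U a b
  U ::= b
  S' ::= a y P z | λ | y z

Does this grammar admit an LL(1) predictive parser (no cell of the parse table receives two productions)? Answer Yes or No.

No

FIRST(S) = {λ, a, b, y}
FIRST(P) = {λ, a, b, y}
FIRST(U) = {b}
FIRST(S') = {λ, a, y}
FOLLOW(S) = {$, a, b, y, z}
FOLLOW(P) = {$, a, b, y, z}
FOLLOW(U) = {a}
FOLLOW(S') = {$, a, b, y, z}
Cell M[P, $] receives both P ::= S' S P and P ::= λ — the grammar is not LL(1).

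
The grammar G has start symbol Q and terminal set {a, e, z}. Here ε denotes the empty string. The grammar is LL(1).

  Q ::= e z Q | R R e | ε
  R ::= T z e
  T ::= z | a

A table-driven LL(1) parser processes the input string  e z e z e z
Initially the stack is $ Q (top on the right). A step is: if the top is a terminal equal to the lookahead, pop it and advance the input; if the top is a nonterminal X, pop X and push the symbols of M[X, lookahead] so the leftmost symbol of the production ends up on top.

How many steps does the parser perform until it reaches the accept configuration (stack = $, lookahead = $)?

      Stack    Input          Action
   1  $ Q      e z e z e z $  expand Q ::= e z Q
   2  $ Q z e  e z e z e z $  match e
   3  $ Q z    z e z e z $    match z
   4  $ Q      e z e z $      expand Q ::= e z Q
   5  $ Q z e  e z e z $      match e
   6  $ Q z    z e z $        match z
   7  $ Q      e z $          expand Q ::= e z Q
   8  $ Q z e  e z $          match e
   9  $ Q z    z $            match z
  10  $ Q      $              expand Q ::= ε
Accept reached after 10 steps.

10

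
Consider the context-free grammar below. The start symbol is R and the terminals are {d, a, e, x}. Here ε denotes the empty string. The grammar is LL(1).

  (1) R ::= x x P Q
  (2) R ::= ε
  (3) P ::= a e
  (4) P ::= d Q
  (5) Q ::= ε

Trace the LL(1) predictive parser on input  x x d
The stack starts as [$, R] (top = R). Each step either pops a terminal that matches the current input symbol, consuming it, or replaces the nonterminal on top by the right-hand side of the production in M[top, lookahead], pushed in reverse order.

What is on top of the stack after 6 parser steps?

Q

     Stack      Input    Action
  1  $ R        x x d $  expand R ::= x x P Q
  2  $ Q P x x  x x d $  match x
  3  $ Q P x    x d $    match x
  4  $ Q P      d $      expand P ::= d Q
  5  $ Q Q d    d $      match d
  6  $ Q Q      $        expand Q ::= ε
Stack after step 6: $ Q (top = Q).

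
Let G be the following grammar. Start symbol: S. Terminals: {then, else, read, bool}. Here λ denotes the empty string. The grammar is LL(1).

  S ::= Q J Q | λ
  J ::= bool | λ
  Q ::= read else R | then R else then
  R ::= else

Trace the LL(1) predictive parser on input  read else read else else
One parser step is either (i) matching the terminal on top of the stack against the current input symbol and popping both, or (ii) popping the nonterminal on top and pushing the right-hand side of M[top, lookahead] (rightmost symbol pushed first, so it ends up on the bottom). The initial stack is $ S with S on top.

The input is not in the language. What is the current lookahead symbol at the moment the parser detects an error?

read

     Stack              Input                       Action
  1  $ S                read else read else else $  expand S ::= Q J Q
  2  $ Q J Q            read else read else else $  expand Q ::= read else R
  3  $ Q J R else read  read else read else else $  match read
  4  $ Q J R else       else read else else $       match else
  5  $ Q J R            read else else $            error: M[R, read] is empty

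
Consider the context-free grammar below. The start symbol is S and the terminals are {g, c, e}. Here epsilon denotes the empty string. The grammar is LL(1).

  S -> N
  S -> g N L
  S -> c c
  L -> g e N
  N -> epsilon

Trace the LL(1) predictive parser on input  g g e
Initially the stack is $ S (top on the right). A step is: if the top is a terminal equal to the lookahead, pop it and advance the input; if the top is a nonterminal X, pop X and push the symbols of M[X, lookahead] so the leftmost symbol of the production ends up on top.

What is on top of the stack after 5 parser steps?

e

step 1: stack=$ S  input=g g e $  — expand S -> g N L
step 2: stack=$ L N g  input=g g e $  — match g
step 3: stack=$ L N  input=g e $  — expand N -> epsilon
step 4: stack=$ L  input=g e $  — expand L -> g e N
step 5: stack=$ N e g  input=g e $  — match g
Stack after step 5: $ N e (top = e).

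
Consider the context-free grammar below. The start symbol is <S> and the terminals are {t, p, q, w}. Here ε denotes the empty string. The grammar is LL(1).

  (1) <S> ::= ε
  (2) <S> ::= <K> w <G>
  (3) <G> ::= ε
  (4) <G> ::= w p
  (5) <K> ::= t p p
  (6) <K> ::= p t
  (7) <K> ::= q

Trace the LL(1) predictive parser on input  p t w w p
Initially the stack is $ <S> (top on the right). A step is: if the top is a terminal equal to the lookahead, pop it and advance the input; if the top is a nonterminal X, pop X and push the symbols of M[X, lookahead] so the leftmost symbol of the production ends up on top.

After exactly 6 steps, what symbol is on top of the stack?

step 1: stack=$ <S>  input=p t w w p $  — expand <S> ::= <K> w <G>
step 2: stack=$ <G> w <K>  input=p t w w p $  — expand <K> ::= p t
step 3: stack=$ <G> w t p  input=p t w w p $  — match p
step 4: stack=$ <G> w t  input=t w w p $  — match t
step 5: stack=$ <G> w  input=w w p $  — match w
step 6: stack=$ <G>  input=w p $  — expand <G> ::= w p
Stack after step 6: $ p w (top = w).

w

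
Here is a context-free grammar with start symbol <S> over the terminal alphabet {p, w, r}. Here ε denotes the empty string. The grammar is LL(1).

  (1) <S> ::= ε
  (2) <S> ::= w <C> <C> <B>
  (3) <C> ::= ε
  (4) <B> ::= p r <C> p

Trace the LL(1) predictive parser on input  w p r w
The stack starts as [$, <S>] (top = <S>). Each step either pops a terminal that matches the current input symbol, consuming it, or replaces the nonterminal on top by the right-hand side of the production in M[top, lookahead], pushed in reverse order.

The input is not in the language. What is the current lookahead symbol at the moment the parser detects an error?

w

     Stack            Input      Action
  1  $ <S>            w p r w $  expand <S> ::= w <C> <C> <B>
  2  $ <B> <C> <C> w  w p r w $  match w
  3  $ <B> <C> <C>    p r w $    expand <C> ::= ε
  4  $ <B> <C>        p r w $    expand <C> ::= ε
  5  $ <B>            p r w $    expand <B> ::= p r <C> p
  6  $ p <C> r p      p r w $    match p
  7  $ p <C> r        r w $      match r
  8  $ p <C>          w $        error: M[<C>, w] is empty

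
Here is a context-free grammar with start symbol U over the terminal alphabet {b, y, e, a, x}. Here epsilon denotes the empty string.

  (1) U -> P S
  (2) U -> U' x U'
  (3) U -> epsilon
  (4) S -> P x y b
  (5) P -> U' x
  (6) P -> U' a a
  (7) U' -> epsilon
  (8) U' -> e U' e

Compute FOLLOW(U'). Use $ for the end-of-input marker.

{$, a, e, x}

FIRST(U'): from U'->epsilon we get {epsilon}; from U'->e U' e we get {e}. So FIRST(U') = {epsilon, e}.
FIRST(P): from P->U' x we get {e, x}; from P->U' a a we get {a, e}. So FIRST(P) = {a, e, x}.
FIRST(U): from U->P S we get {a, e, x}; from U->U' x U' we get {e, x}; from U->epsilon we get {epsilon}. So FIRST(U) = {epsilon, a, e, x}.
FIRST(S): from S->P x y b we get {a, e, x}. So FIRST(S) = {a, e, x}.
FOLLOW(U) includes $ since U is the start symbol.
FOLLOW(U): U appears on no right-hand side. Thus FOLLOW(U) = {$}.
FOLLOW(S): in U->P S, the suffix after S is empty, so FOLLOW(S) ⊇ FOLLOW(U) = {$}. Thus FOLLOW(S) = {$}.
FOLLOW(P): in U->P S, P is followed by S with FIRST {a, e, x}; in S->P x y b, P is followed by x y b with FIRST {x}. Thus FOLLOW(P) = {a, e, x}.
FOLLOW(U'): in U->U' x U' (occurrence 1), U' is followed by x U' with FIRST {x}; in U->U' x U' (occurrence 2), the suffix after U' is empty, so FOLLOW(U') ⊇ FOLLOW(U) = {$}; in P->U' x, U' is followed by x with FIRST {x}; in P->U' a a, U' is followed by a a with FIRST {a}; in U'->e U' e, U' is followed by e with FIRST {e}. Thus FOLLOW(U') = {$, a, e, x}.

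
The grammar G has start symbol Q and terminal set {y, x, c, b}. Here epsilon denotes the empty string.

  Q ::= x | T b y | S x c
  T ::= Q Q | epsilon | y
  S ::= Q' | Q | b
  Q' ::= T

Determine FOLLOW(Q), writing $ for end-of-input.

FIRST(Q) = {b, x, y}  (via T b y, S x c)
FIRST(T) = {epsilon, b, x, y}  (via Q Q)
FIRST(Q') = {epsilon, b, x, y}  (via T)
FIRST(S) = {epsilon, b, x, y}  (via Q', Q)
FOLLOW(Q) includes $ since Q is the start symbol.
FOLLOW(S): in Q::=S x c, S is followed by x c with FIRST {x}. Thus FOLLOW(S) = {x}.
FOLLOW(Q'): in S::=Q', the suffix after Q' is empty, so FOLLOW(Q') ⊇ FOLLOW(S) = {x}. Thus FOLLOW(Q') = {x}.
FOLLOW(T): in Q::=T b y, T is followed by b y with FIRST {b}; in Q'::=T, the suffix after T is empty, so FOLLOW(T) ⊇ FOLLOW(Q') = {x}. Thus FOLLOW(T) = {b, x}.
FOLLOW(Q): in T::=Q Q (occurrence 1), Q is followed by Q with FIRST {b, x, y}; in T::=Q Q (occurrence 2), the suffix after Q is empty, so FOLLOW(Q) ⊇ FOLLOW(T) = {b, x}; in S::=Q, the suffix after Q is empty, so FOLLOW(Q) ⊇ FOLLOW(S) = {x}. Thus FOLLOW(Q) = {$, b, x, y}.

{$, b, x, y}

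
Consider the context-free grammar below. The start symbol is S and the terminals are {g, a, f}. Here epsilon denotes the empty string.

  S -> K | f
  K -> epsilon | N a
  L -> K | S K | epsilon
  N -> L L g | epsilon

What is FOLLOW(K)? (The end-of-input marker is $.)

{$, a, f, g}

FIRST(S) = {epsilon, a, f, g}  (via K)
FIRST(K) = {epsilon, a, f, g}  (via N a)
FIRST(L) = {epsilon, a, f, g}  (via K, S K)
FIRST(N) = {epsilon, a, f, g}  (via L L g)
FOLLOW(S) includes $ since S is the start symbol.
FOLLOW(L): in N->L L g (occurrence 1), L is followed by L g with FIRST {a, f, g}; in N->L L g (occurrence 2), L is followed by g with FIRST {g}. Thus FOLLOW(L) = {a, f, g}.
FOLLOW(S): in L->S K, S is followed by K with FIRST {epsilon, a, f, g}; in L->S K, the suffix after S is nullable, so FOLLOW(S) ⊇ FOLLOW(L) = {a, f, g}. Thus FOLLOW(S) = {$, a, f, g}.
FOLLOW(K): in S->K, the suffix after K is empty, so FOLLOW(K) ⊇ FOLLOW(S) = {$, a, f, g}; in L->K, the suffix after K is empty, so FOLLOW(K) ⊇ FOLLOW(L) = {a, f, g}; in L->S K, the suffix after K is empty, so FOLLOW(K) ⊇ FOLLOW(L) = {a, f, g}. Thus FOLLOW(K) = {$, a, f, g}.
FOLLOW(N): in K->N a, N is followed by a with FIRST {a}. Thus FOLLOW(N) = {a}.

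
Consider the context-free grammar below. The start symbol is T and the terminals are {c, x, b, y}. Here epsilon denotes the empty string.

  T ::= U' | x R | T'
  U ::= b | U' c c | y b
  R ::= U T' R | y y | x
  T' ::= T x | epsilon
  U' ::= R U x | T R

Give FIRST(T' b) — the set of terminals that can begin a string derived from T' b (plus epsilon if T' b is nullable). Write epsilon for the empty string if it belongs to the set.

FIRST(T): from T::=U' we get {b, x, y}; from T::=x R we get {x}; from T::=T' we get {epsilon, b, x, y}. So FIRST(T) = {epsilon, b, x, y}.
FIRST(T'): from T'::=T x we get {b, x, y}; from T'::=epsilon we get {epsilon}. So FIRST(T') = {epsilon, b, x, y}.
FIRST(U): from U::=b we get {b}; from U::=U' c c we get {b, x, y}; from U::=y b we get {y}. So FIRST(U) = {b, x, y}.
FIRST(R): from R::=U T' R we get {b, x, y}; from R::=y y we get {y}; from R::=x we get {x}. So FIRST(R) = {b, x, y}.
FIRST(U'): from U'::=R U x we get {b, x, y}; from U'::=T R we get {b, x, y}. So FIRST(U') = {b, x, y}.
FIRST(T' b): take FIRST of each symbol in turn, carrying on past any symbol whose FIRST contains epsilon; result {b, x, y}.

{b, x, y}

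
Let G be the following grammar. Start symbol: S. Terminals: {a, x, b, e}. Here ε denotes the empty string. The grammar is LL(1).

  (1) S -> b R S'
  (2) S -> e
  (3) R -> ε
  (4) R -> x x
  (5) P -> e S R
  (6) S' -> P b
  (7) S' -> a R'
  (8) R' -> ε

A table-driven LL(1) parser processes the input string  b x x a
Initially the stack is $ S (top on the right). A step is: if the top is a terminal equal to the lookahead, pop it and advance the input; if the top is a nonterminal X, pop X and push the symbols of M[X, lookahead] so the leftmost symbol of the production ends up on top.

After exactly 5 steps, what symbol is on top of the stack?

     Stack     Input      Action
  1  $ S       b x x a $  expand S -> b R S'
  2  $ S' R b  b x x a $  match b
  3  $ S' R    x x a $    expand R -> x x
  4  $ S' x x  x x a $    match x
  5  $ S' x    x a $      match x
Stack after step 5: $ S' (top = S').

S'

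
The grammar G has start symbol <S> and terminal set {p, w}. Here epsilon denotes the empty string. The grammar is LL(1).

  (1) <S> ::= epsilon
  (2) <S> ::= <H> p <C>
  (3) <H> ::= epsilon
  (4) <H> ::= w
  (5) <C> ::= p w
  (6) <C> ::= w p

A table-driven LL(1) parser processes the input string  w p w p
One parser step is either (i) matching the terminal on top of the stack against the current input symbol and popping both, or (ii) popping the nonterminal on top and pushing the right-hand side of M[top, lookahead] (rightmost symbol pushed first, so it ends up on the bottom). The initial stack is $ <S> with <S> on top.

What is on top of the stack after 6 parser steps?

p

step 1: stack=$ <S>  input=w p w p $  — expand <S> ::= <H> p <C>
step 2: stack=$ <C> p <H>  input=w p w p $  — expand <H> ::= w
step 3: stack=$ <C> p w  input=w p w p $  — match w
step 4: stack=$ <C> p  input=p w p $  — match p
step 5: stack=$ <C>  input=w p $  — expand <C> ::= w p
step 6: stack=$ p w  input=w p $  — match w
Stack after step 6: $ p (top = p).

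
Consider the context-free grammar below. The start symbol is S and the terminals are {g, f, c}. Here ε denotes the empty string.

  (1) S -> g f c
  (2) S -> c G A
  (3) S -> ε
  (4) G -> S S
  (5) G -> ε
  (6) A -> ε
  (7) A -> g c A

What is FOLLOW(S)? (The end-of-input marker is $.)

{$, c, g}

FIRST(S): from S->g f c we get {g}; from S->c G A we get {c}; from S->ε we get {ε}. So FIRST(S) = {ε, c, g}.
FIRST(A): from A->ε we get {ε}; from A->g c A we get {g}. So FIRST(A) = {ε, g}.
FIRST(G): from G->S S we get {ε, c, g}; from G->ε we get {ε}. So FIRST(G) = {ε, c, g}.
FOLLOW(S) includes $ since S is the start symbol.
FOLLOW(S): in G->S S (occurrence 1), S is followed by S with FIRST {ε, c, g}; in G->S S (occurrence 1), the suffix after S is nullable, so FOLLOW(S) ⊇ FOLLOW(G) = {$, c, g}; in G->S S (occurrence 2), the suffix after S is empty, so FOLLOW(S) ⊇ FOLLOW(G) = {$, c, g}. Thus FOLLOW(S) = {$, c, g}.
FOLLOW(G): in S->c G A, G is followed by A with FIRST {ε, g}; in S->c G A, the suffix after G is nullable, so FOLLOW(G) ⊇ FOLLOW(S) = {$, c, g}. Thus FOLLOW(G) = {$, c, g}.
FOLLOW(A): in S->c G A, the suffix after A is empty, so FOLLOW(A) ⊇ FOLLOW(S) = {$, c, g}; in A->g c A, the suffix after A is empty (adds nothing new). Thus FOLLOW(A) = {$, c, g}.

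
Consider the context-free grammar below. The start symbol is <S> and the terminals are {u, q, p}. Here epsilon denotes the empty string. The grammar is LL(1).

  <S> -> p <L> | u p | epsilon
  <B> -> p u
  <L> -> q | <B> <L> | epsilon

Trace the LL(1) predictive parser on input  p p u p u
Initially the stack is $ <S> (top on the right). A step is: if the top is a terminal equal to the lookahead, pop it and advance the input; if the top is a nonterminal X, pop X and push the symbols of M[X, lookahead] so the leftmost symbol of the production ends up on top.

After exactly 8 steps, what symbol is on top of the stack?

p

step 1: stack=$ <S>  input=p p u p u $  — expand <S> -> p <L>
step 2: stack=$ <L> p  input=p p u p u $  — match p
step 3: stack=$ <L>  input=p u p u $  — expand <L> -> <B> <L>
step 4: stack=$ <L> <B>  input=p u p u $  — expand <B> -> p u
step 5: stack=$ <L> u p  input=p u p u $  — match p
step 6: stack=$ <L> u  input=u p u $  — match u
step 7: stack=$ <L>  input=p u $  — expand <L> -> <B> <L>
step 8: stack=$ <L> <B>  input=p u $  — expand <B> -> p u
Stack after step 8: $ <L> u p (top = p).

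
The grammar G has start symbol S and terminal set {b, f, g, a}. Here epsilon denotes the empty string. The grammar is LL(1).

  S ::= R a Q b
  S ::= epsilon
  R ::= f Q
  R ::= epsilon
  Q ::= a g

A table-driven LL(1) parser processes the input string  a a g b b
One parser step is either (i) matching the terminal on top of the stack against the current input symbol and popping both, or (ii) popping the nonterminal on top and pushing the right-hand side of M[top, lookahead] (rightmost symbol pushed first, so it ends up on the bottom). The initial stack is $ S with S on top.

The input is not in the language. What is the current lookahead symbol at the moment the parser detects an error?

     Stack      Input        Action
  1  $ S        a a g b b $  expand S ::= R a Q b
  2  $ b Q a R  a a g b b $  expand R ::= epsilon
  3  $ b Q a    a a g b b $  match a
  4  $ b Q      a g b b $    expand Q ::= a g
  5  $ b g a    a g b b $    match a
  6  $ b g      g b b $      match g
  7  $ b        b b $        match b
  8  $          b $          error: stack empty but input remains

b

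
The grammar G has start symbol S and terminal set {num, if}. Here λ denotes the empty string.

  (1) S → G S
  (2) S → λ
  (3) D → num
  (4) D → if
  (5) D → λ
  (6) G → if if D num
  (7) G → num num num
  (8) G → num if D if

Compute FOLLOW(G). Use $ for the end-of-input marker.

FIRST(D) = {λ, if, num}
FIRST(G) = {if, num}
FIRST(S) = {λ, if, num}  (via G S)
FOLLOW(S) includes $ since S is the start symbol.
FOLLOW(S): in S→G S, the suffix after S is empty (adds nothing new). Thus FOLLOW(S) = {$}.
FOLLOW(D): in G→if if D num, D is followed by num with FIRST {num}; in G→num if D if, D is followed by if with FIRST {if}. Thus FOLLOW(D) = {if, num}.
FOLLOW(G): in S→G S, G is followed by S with FIRST {λ, if, num}; in S→G S, the suffix after G is nullable, so FOLLOW(G) ⊇ FOLLOW(S) = {$}. Thus FOLLOW(G) = {$, if, num}.

{$, if, num}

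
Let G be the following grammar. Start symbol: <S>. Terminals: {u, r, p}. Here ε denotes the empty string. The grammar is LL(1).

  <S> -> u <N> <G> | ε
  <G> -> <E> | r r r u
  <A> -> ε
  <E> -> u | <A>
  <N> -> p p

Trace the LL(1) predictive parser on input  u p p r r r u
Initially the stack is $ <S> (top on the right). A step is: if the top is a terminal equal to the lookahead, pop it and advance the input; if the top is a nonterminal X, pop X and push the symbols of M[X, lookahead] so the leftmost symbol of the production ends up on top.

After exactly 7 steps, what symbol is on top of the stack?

r

step 1: stack=$ <S>  input=u p p r r r u $  — expand <S> -> u <N> <G>
step 2: stack=$ <G> <N> u  input=u p p r r r u $  — match u
step 3: stack=$ <G> <N>  input=p p r r r u $  — expand <N> -> p p
step 4: stack=$ <G> p p  input=p p r r r u $  — match p
step 5: stack=$ <G> p  input=p r r r u $  — match p
step 6: stack=$ <G>  input=r r r u $  — expand <G> -> r r r u
step 7: stack=$ u r r r  input=r r r u $  — match r
Stack after step 7: $ u r r (top = r).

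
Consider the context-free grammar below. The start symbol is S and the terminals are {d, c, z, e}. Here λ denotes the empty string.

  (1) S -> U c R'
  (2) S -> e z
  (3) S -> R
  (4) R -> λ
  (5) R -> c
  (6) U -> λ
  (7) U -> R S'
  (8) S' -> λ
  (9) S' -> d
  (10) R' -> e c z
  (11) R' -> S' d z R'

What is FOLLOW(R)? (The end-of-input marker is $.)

{$, c, d}

FIRST(R) = {λ, c}
FIRST(S') = {λ, d}
FIRST(U) = {λ, c, d}  (via R S')
FIRST(R') = {d, e}  (via S' d z R')
FIRST(S) = {λ, c, d, e}  (via U c R', R)
FOLLOW(S) includes $ since S is the start symbol.
FOLLOW(S): S appears on no right-hand side. Thus FOLLOW(S) = {$}.
FOLLOW(U): in S->U c R', U is followed by c R' with FIRST {c}. Thus FOLLOW(U) = {c}.
FOLLOW(R): in S->R, the suffix after R is empty, so FOLLOW(R) ⊇ FOLLOW(S) = {$}; in U->R S', R is followed by S' with FIRST {λ, d}; in U->R S', the suffix after R is nullable, so FOLLOW(R) ⊇ FOLLOW(U) = {c}. Thus FOLLOW(R) = {$, c, d}.
FOLLOW(S'): in U->R S', the suffix after S' is empty, so FOLLOW(S') ⊇ FOLLOW(U) = {c}; in R'->S' d z R', S' is followed by d z R' with FIRST {d}. Thus FOLLOW(S') = {c, d}.
FOLLOW(R'): in S->U c R', the suffix after R' is empty, so FOLLOW(R') ⊇ FOLLOW(S) = {$}; in R'->S' d z R', the suffix after R' is empty (adds nothing new). Thus FOLLOW(R') = {$}.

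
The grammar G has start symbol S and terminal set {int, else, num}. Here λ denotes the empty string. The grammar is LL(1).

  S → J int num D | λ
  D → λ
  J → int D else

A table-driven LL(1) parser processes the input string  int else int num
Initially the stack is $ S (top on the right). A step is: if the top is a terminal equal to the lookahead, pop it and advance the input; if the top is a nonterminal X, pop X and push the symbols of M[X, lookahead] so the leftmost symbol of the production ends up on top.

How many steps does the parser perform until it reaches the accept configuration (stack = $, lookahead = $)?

step 1: stack=$ S  input=int else int num $  — expand S → J int num D
step 2: stack=$ D num int J  input=int else int num $  — expand J → int D else
step 3: stack=$ D num int else D int  input=int else int num $  — match int
step 4: stack=$ D num int else D  input=else int num $  — expand D → λ
step 5: stack=$ D num int else  input=else int num $  — match else
step 6: stack=$ D num int  input=int num $  — match int
step 7: stack=$ D num  input=num $  — match num
step 8: stack=$ D  input=$  — expand D → λ
Accept reached after 8 steps.

8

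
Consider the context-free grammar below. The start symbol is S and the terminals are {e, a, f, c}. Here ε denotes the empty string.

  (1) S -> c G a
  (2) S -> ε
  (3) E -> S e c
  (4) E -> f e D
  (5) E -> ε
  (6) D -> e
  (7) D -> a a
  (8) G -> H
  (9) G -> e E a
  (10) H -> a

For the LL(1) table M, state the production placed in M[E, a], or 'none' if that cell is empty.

E -> ε

FIRST(S): from S->c G a we get {c}; from S->ε we get {ε}. So FIRST(S) = {ε, c}.
FIRST(D): from D->e we get {e}; from D->a a we get {a}. So FIRST(D) = {a, e}.
FIRST(H): from H->a we get {a}. So FIRST(H) = {a}.
FIRST(E): from E->S e c we get {c, e}; from E->f e D we get {f}; from E->ε we get {ε}. So FIRST(E) = {ε, c, e, f}.
FIRST(G): from G->H we get {a}; from G->e E a we get {e}. So FIRST(G) = {a, e}.
FOLLOW(S) includes $ since S is the start symbol.
FOLLOW(E): in G->e E a, E is followed by a with FIRST {a}. Thus FOLLOW(E) = {a}.
For E -> S e c: FIRST(S e c) = {c, e}, so it goes in M[E, t] for t ∈ {c, e}.
For E -> f e D: FIRST(f e D) = {f}, so it goes in M[E, t] for t ∈ {f}.
For E -> ε: FIRST(ε) = {ε}, so it goes in M[E, t] for t ∈ {}; since ε ∈ FIRST, also for every t ∈ FOLLOW(E) = {a}.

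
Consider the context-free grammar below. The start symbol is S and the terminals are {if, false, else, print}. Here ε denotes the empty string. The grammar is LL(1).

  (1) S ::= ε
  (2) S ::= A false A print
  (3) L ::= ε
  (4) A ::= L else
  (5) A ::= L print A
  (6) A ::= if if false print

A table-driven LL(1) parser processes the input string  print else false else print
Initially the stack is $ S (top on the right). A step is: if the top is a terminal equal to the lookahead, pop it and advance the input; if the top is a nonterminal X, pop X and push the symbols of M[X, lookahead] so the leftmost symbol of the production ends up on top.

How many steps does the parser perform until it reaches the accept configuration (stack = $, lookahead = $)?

12

step 1: stack=$ S  input=print else false else print $  — expand S ::= A false A print
step 2: stack=$ print A false A  input=print else false else print $  — expand A ::= L print A
step 3: stack=$ print A false A print L  input=print else false else print $  — expand L ::= ε
step 4: stack=$ print A false A print  input=print else false else print $  — match print
step 5: stack=$ print A false A  input=else false else print $  — expand A ::= L else
step 6: stack=$ print A false else L  input=else false else print $  — expand L ::= ε
step 7: stack=$ print A false else  input=else false else print $  — match else
step 8: stack=$ print A false  input=false else print $  — match false
step 9: stack=$ print A  input=else print $  — expand A ::= L else
step 10: stack=$ print else L  input=else print $  — expand L ::= ε
step 11: stack=$ print else  input=else print $  — match else
step 12: stack=$ print  input=print $  — match print
Accept reached after 12 steps.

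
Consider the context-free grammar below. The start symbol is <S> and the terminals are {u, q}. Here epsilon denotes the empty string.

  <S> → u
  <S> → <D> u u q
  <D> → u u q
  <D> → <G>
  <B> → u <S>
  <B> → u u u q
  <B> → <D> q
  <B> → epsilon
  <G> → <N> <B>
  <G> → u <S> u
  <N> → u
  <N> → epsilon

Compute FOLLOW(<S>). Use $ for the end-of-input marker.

{$, q, u}

FIRST(<N>) = {epsilon, u}
FIRST(<S>) = {q, u}  (via <D> u u q)
FIRST(<D>) = {epsilon, q, u}  (via <G>)
FIRST(<B>) = {epsilon, q, u}  (via <D> q)
FIRST(<G>) = {epsilon, q, u}  (via <N> <B>)
FOLLOW(<S>) includes $ since <S> is the start symbol.
FOLLOW(<D>): in <S>→<D> u u q, <D> is followed by u u q with FIRST {u}; in <B>→<D> q, <D> is followed by q with FIRST {q}. Thus FOLLOW(<D>) = {q, u}.
FOLLOW(<G>): in <D>→<G>, the suffix after <G> is empty, so FOLLOW(<G>) ⊇ FOLLOW(<D>) = {q, u}. Thus FOLLOW(<G>) = {q, u}.
FOLLOW(<B>): in <G>→<N> <B>, the suffix after <B> is empty, so FOLLOW(<B>) ⊇ FOLLOW(<G>) = {q, u}. Thus FOLLOW(<B>) = {q, u}.
FOLLOW(<S>): in <B>→u <S>, the suffix after <S> is empty, so FOLLOW(<S>) ⊇ FOLLOW(<B>) = {q, u}; in <G>→u <S> u, <S> is followed by u with FIRST {u}. Thus FOLLOW(<S>) = {$, q, u}.
FOLLOW(<N>): in <G>→<N> <B>, <N> is followed by <B> with FIRST {epsilon, q, u}; in <G>→<N> <B>, the suffix after <N> is nullable, so FOLLOW(<N>) ⊇ FOLLOW(<G>) = {q, u}. Thus FOLLOW(<N>) = {q, u}.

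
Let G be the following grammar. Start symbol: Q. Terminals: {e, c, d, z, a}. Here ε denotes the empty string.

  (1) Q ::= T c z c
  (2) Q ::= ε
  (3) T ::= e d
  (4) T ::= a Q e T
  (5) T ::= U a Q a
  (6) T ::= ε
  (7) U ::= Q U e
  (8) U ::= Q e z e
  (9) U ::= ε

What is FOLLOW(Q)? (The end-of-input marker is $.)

{$, a, c, e}

FIRST(Q) = {ε, a, c, e}  (via T c z c)
FIRST(U) = {ε, a, c, e}  (via Q U e, Q e z e)
FIRST(T) = {ε, a, c, e}  (via U a Q a)
FOLLOW(Q) includes $ since Q is the start symbol.
FOLLOW(Q): in T::=a Q e T, Q is followed by e T with FIRST {e}; in T::=U a Q a, Q is followed by a with FIRST {a}; in U::=Q U e, Q is followed by U e with FIRST {a, c, e}; in U::=Q e z e, Q is followed by e z e with FIRST {e}. Thus FOLLOW(Q) = {$, a, c, e}.
FOLLOW(T): in Q::=T c z c, T is followed by c z c with FIRST {c}; in T::=a Q e T, the suffix after T is empty (adds nothing new). Thus FOLLOW(T) = {c}.
FOLLOW(U): in T::=U a Q a, U is followed by a Q a with FIRST {a}; in U::=Q U e, U is followed by e with FIRST {e}. Thus FOLLOW(U) = {a, e}.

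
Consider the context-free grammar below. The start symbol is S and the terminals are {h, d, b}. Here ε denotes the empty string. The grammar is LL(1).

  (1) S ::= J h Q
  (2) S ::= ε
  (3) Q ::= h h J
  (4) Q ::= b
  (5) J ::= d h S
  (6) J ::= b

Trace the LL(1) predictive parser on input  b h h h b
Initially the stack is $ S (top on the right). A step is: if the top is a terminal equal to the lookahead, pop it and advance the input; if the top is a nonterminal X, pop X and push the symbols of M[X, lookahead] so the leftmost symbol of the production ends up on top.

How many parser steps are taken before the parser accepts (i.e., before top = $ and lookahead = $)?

9

     Stack    Input        Action
  1  $ S      b h h h b $  expand S ::= J h Q
  2  $ Q h J  b h h h b $  expand J ::= b
  3  $ Q h b  b h h h b $  match b
  4  $ Q h    h h h b $    match h
  5  $ Q      h h b $      expand Q ::= h h J
  6  $ J h h  h h b $      match h
  7  $ J h    h b $        match h
  8  $ J      b $          expand J ::= b
  9  $ b      b $          match b
Accept reached after 9 steps.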